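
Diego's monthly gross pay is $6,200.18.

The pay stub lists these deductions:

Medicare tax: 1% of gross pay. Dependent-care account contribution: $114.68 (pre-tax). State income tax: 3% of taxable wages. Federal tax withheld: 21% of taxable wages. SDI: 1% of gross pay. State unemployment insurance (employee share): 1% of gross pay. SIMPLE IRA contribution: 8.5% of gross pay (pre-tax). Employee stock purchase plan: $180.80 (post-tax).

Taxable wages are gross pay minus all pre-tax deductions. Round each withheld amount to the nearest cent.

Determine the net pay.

SIMPLE IRA contribution: $6,200.18 × 0.085 = $527.02
Dependent-care account contribution: $114.68
Pre-tax total = $527.02 + $114.68 = $641.70
Taxable wages = $6,200.18 − $641.70 = $5,558.48
State income tax: $5,558.48 × 0.03 = $166.75
Federal tax withheld: $5,558.48 × 0.21 = $1,167.28
SDI: $6,200.18 × 0.01 = $62.00
State unemployment insurance (employee share): $6,200.18 × 0.01 = $62.00
Medicare tax: $6,200.18 × 0.01 = $62.00
Employee stock purchase plan: $180.80
Total deductions = $527.02 + $114.68 + $166.75 + $1,167.28 + $62.00 + $62.00 + $62.00 + $180.80 = $2,342.53
Net pay = $6,200.18 − $2,342.53 = $3,857.65

$3,857.65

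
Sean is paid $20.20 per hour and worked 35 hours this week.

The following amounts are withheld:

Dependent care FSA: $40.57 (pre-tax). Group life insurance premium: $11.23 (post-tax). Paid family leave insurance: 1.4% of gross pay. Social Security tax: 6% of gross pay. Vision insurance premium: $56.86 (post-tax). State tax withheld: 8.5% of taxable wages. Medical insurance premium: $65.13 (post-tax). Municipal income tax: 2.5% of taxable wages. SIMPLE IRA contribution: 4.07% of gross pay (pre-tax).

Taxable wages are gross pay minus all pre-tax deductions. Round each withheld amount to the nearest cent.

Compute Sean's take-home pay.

Gross pay: 35 × $20.20 = $707.00
SIMPLE IRA contribution: $707.00 × 0.0407 = $28.77
Dependent care FSA: $40.57
Pre-tax total = $28.77 + $40.57 = $69.34
Taxable wages = $707.00 − $69.34 = $637.66
State tax withheld: $637.66 × 0.085 = $54.20
Municipal income tax: $637.66 × 0.025 = $15.94
Social Security tax: $707.00 × 0.06 = $42.42
Paid family leave insurance: $707.00 × 0.014 = $9.90
Vision insurance premium: $56.86
Group life insurance premium: $11.23
Medical insurance premium: $65.13
Total deductions = $28.77 + $40.57 + $54.20 + $15.94 + $42.42 + $9.90 + $56.86 + $11.23 + $65.13 = $325.02
Net pay = $707.00 − $325.02 = $381.98

$381.98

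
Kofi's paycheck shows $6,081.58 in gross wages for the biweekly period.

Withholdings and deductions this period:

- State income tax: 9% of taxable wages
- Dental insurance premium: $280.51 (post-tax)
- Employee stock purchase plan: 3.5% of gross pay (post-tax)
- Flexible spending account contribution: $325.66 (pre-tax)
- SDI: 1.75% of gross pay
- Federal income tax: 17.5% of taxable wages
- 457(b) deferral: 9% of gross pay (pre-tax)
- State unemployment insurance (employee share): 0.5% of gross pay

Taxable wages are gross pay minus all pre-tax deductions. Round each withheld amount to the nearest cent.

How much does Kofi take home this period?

457(b) deferral: $6,081.58 × 0.09 = $547.34
Flexible spending account contribution: $325.66
Pre-tax total = $547.34 + $325.66 = $873.00
Taxable wages = $6,081.58 − $873.00 = $5,208.58
State income tax: $5,208.58 × 0.09 = $468.77
Federal income tax: $5,208.58 × 0.175 = $911.50
SDI: $6,081.58 × 0.0175 = $106.43
State unemployment insurance (employee share): $6,081.58 × 0.005 = $30.41
Employee stock purchase plan: $6,081.58 × 0.035 = $212.86
Dental insurance premium: $280.51
Total deductions = $547.34 + $325.66 + $468.77 + $911.50 + $106.43 + $30.41 + $212.86 + $280.51 = $2,883.48
Net pay = $6,081.58 − $2,883.48 = $3,198.10

$3,198.10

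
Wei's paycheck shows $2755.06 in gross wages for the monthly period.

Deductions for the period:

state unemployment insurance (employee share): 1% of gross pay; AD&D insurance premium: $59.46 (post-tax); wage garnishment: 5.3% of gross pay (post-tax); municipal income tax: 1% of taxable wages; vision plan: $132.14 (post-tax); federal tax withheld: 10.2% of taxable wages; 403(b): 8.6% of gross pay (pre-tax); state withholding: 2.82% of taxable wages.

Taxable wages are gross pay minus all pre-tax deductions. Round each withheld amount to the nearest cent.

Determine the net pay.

$1799.91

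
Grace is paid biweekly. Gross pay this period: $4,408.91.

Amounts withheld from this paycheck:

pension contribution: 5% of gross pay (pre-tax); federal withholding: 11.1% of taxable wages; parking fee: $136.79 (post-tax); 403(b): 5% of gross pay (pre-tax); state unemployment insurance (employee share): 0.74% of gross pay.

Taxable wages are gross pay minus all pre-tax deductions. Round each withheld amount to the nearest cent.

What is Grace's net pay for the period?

$3,358.14

Pension contribution: $4,408.91 × 0.05 = $220.45
403(b): $4,408.91 × 0.05 = $220.45
Pre-tax total = $220.45 + $220.45 = $440.90
Taxable wages = $4,408.91 − $440.90 = $3,968.01
Federal withholding: $3,968.01 × 0.111 = $440.45
State unemployment insurance (employee share): $4,408.91 × 0.0074 = $32.63
Parking fee: $136.79
Total deductions = $220.45 + $220.45 + $440.45 + $32.63 + $136.79 = $1,050.77
Net pay = $4,408.91 − $1,050.77 = $3,358.14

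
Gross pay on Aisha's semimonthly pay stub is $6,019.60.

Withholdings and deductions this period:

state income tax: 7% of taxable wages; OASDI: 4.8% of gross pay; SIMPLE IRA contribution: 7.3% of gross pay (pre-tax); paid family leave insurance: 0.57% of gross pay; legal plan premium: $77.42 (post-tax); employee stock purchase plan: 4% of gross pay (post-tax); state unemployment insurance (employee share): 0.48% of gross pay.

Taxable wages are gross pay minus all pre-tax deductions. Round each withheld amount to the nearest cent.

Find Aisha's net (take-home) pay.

$4,519.22

SIMPLE IRA contribution: $6,019.60 × 0.073 = $439.43
Taxable wages = $6,019.60 − $439.43 = $5,580.17
State income tax: $5,580.17 × 0.07 = $390.61
State unemployment insurance (employee share): $6,019.60 × 0.0048 = $28.89
OASDI: $6,019.60 × 0.048 = $288.94
Paid family leave insurance: $6,019.60 × 0.0057 = $34.31
Legal plan premium: $77.42
Employee stock purchase plan: $6,019.60 × 0.04 = $240.78
Total deductions = $439.43 + $390.61 + $28.89 + $288.94 + $34.31 + $77.42 + $240.78 = $1,500.38
Net pay = $6,019.60 − $1,500.38 = $4,519.22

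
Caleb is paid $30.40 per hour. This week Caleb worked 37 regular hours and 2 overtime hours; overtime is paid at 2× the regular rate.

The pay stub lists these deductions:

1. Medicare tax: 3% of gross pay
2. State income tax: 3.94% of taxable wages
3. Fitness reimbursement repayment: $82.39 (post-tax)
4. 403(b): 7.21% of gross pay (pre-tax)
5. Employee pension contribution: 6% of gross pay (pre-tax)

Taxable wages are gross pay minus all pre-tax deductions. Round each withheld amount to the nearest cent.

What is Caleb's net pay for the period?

Regular pay: 37 × $30.40 = $1,124.80
Overtime pay: 2 × $30.40 × 2 = $121.60
Gross pay = $1,124.80 + $121.60 = $1,246.40
403(b): $1,246.40 × 0.0721 = $89.87
Employee pension contribution: $1,246.40 × 0.06 = $74.78
Pre-tax total = $89.87 + $74.78 = $164.65
Taxable wages = $1,246.40 − $164.65 = $1,081.75
State income tax: $1,081.75 × 0.0394 = $42.62
Medicare tax: $1,246.40 × 0.03 = $37.39
Fitness reimbursement repayment: $82.39
Total deductions = $89.87 + $74.78 + $42.62 + $37.39 + $82.39 = $327.05
Net pay = $1,246.40 − $327.05 = $919.35

$919.35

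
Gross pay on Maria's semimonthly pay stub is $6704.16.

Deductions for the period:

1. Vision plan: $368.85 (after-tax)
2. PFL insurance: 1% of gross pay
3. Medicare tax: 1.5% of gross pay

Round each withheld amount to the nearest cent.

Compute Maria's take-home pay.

$6167.71

PFL insurance: $6704.16 × 0.01 = $67.04
Medicare tax: $6704.16 × 0.015 = $100.56
Vision plan: $368.85
Total deductions = $67.04 + $100.56 + $368.85 = $536.45
Net pay = $6704.16 − $536.45 = $6167.71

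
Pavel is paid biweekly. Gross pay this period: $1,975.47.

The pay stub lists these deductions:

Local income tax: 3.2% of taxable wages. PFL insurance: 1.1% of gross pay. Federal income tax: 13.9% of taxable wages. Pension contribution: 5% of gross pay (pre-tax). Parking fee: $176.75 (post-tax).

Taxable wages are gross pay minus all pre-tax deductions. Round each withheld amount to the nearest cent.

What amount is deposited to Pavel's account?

$1,357.31

Pension contribution: $1,975.47 × 0.05 = $98.77
Taxable wages = $1,975.47 − $98.77 = $1,876.70
Local income tax: $1,876.70 × 0.032 = $60.05
Federal income tax: $1,876.70 × 0.139 = $260.86
PFL insurance: $1,975.47 × 0.011 = $21.73
Parking fee: $176.75
Total deductions = $98.77 + $60.05 + $260.86 + $21.73 + $176.75 = $618.16
Net pay = $1,975.47 − $618.16 = $1,357.31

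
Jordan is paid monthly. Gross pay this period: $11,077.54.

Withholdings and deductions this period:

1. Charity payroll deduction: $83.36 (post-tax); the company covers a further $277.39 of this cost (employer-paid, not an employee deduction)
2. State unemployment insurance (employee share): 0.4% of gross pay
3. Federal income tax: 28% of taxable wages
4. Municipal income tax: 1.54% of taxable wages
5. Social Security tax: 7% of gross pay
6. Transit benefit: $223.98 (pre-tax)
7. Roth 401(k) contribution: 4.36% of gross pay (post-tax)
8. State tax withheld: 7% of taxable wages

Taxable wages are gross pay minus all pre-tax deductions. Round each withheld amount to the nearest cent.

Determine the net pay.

$5,501.59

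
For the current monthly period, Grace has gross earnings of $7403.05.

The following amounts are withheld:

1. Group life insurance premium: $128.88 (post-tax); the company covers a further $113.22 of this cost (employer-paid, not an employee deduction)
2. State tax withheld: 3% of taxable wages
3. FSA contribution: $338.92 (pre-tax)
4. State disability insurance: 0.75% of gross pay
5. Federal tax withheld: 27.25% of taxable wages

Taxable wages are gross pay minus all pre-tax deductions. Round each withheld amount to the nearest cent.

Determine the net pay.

$4742.83

FSA contribution: $338.92
Taxable wages = $7403.05 − $338.92 = $7064.13
State tax withheld: $7064.13 × 0.03 = $211.92
Federal tax withheld: $7064.13 × 0.2725 = $1924.98
State disability insurance: $7403.05 × 0.0075 = $55.52
Group life insurance premium: $128.88
(Employer's $113.22 toward group life insurance premium is not withheld from the employee.)
Total deductions = $338.92 + $211.92 + $1924.98 + $55.52 + $128.88 = $2660.22
Net pay = $7403.05 − $2660.22 = $4742.83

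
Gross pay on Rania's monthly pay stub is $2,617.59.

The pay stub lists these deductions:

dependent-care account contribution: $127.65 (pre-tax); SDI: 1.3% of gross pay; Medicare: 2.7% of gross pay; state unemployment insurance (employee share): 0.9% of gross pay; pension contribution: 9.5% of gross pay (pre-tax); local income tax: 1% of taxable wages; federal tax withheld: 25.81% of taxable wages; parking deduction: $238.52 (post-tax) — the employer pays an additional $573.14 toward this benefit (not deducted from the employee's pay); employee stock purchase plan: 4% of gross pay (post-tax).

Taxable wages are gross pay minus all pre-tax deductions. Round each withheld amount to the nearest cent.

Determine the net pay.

$1,168.91

Dependent-care account contribution: $127.65
Pension contribution: $2,617.59 × 0.095 = $248.67
Pre-tax total = $127.65 + $248.67 = $376.32
Taxable wages = $2,617.59 − $376.32 = $2,241.27
Local income tax: $2,241.27 × 0.01 = $22.41
Federal tax withheld: $2,241.27 × 0.2581 = $578.47
SDI: $2,617.59 × 0.013 = $34.03
Medicare: $2,617.59 × 0.027 = $70.67
State unemployment insurance (employee share): $2,617.59 × 0.009 = $23.56
Parking deduction: $238.52
Employee stock purchase plan: $2,617.59 × 0.04 = $104.70
(Employer's $573.14 toward parking deduction is not withheld from the employee.)
Total deductions = $127.65 + $248.67 + $22.41 + $578.47 + $34.03 + $70.67 + $23.56 + $238.52 + $104.70 = $1,448.68
Net pay = $2,617.59 − $1,448.68 = $1,168.91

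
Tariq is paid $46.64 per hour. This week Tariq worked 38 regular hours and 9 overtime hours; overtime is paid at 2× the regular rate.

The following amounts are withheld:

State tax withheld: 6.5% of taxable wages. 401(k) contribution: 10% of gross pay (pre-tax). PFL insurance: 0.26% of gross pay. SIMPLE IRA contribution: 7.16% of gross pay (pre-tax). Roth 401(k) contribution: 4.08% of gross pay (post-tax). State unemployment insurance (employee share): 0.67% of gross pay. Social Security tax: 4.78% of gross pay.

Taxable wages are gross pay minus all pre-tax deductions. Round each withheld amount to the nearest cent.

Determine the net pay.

$1,767.31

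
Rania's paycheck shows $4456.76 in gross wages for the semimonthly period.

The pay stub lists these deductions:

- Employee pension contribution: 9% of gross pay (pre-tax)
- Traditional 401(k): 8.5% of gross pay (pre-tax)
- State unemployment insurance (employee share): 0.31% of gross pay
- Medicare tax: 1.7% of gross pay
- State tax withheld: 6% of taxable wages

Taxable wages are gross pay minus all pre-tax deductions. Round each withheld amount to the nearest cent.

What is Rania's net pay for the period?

$3366.64

Employee pension contribution: $4456.76 × 0.09 = $401.11
Traditional 401(k): $4456.76 × 0.085 = $378.82
Pre-tax total = $401.11 + $378.82 = $779.93
Taxable wages = $4456.76 − $779.93 = $3676.83
State tax withheld: $3676.83 × 0.06 = $220.61
Medicare tax: $4456.76 × 0.017 = $75.76
State unemployment insurance (employee share): $4456.76 × 0.0031 = $13.82
Total deductions = $401.11 + $378.82 + $220.61 + $75.76 + $13.82 = $1090.12
Net pay = $4456.76 − $1090.12 = $3366.64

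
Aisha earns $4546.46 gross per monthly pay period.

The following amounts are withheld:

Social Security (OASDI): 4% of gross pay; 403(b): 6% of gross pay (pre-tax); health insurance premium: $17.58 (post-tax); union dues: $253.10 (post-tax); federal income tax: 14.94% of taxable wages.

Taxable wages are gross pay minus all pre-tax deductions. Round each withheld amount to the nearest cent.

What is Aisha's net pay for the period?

$3182.64

403(b): $4546.46 × 0.06 = $272.79
Taxable wages = $4546.46 − $272.79 = $4273.67
Federal income tax: $4273.67 × 0.1494 = $638.49
Social Security (OASDI): $4546.46 × 0.04 = $181.86
Health insurance premium: $17.58
Union dues: $253.10
Total deductions = $272.79 + $638.49 + $181.86 + $17.58 + $253.10 = $1363.82
Net pay = $4546.46 − $1363.82 = $3182.64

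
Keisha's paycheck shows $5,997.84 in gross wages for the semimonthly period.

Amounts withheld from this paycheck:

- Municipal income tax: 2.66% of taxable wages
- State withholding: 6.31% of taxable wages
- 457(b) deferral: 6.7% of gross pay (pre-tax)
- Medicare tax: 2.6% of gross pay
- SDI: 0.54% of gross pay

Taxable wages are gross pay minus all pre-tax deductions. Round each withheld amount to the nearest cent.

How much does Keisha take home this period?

457(b) deferral: $5,997.84 × 0.067 = $401.86
Taxable wages = $5,997.84 − $401.86 = $5,595.98
Municipal income tax: $5,595.98 × 0.0266 = $148.85
State withholding: $5,595.98 × 0.0631 = $353.11
SDI: $5,997.84 × 0.0054 = $32.39
Medicare tax: $5,997.84 × 0.026 = $155.94
Total deductions = $401.86 + $148.85 + $353.11 + $32.39 + $155.94 = $1,092.15
Net pay = $5,997.84 − $1,092.15 = $4,905.69

$4,905.69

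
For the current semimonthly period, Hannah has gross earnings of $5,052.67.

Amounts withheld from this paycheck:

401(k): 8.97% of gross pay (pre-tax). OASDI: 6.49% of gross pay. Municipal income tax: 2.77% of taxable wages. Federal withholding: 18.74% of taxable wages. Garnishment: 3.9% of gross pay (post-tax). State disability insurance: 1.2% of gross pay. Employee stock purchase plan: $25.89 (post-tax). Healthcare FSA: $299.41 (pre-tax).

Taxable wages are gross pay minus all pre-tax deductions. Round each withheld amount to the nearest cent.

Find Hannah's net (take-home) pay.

$2,763.61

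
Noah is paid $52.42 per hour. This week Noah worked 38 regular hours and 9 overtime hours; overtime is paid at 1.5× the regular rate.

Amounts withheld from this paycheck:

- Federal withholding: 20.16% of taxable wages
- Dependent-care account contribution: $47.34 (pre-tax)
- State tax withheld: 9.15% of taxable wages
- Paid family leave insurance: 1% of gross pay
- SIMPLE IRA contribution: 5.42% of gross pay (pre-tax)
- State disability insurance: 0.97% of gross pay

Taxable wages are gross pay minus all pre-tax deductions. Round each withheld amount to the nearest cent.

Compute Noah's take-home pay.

$1,718.28

Regular pay: 38 × $52.42 = $1,991.96
Overtime pay: 9 × $52.42 × 1.5 = $707.67
Gross pay = $1,991.96 + $707.67 = $2,699.63
SIMPLE IRA contribution: $2,699.63 × 0.0542 = $146.32
Dependent-care account contribution: $47.34
Pre-tax total = $146.32 + $47.34 = $193.66
Taxable wages = $2,699.63 − $193.66 = $2,505.97
State tax withheld: $2,505.97 × 0.0915 = $229.30
Federal withholding: $2,505.97 × 0.2016 = $505.20
Paid family leave insurance: $2,699.63 × 0.01 = $27.00
State disability insurance: $2,699.63 × 0.0097 = $26.19
Total deductions = $146.32 + $47.34 + $229.30 + $505.20 + $27.00 + $26.19 = $981.35
Net pay = $2,699.63 − $981.35 = $1,718.28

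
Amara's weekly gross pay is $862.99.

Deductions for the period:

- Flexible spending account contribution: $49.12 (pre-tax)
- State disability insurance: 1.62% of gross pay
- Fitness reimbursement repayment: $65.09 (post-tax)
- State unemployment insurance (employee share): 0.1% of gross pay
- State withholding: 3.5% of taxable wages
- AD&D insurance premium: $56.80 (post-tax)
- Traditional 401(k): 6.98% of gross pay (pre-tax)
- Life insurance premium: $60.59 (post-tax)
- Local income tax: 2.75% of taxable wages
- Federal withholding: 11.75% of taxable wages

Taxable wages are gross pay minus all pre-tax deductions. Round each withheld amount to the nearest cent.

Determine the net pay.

Flexible spending account contribution: $49.12
Traditional 401(k): $862.99 × 0.0698 = $60.24
Pre-tax total = $49.12 + $60.24 = $109.36
Taxable wages = $862.99 − $109.36 = $753.63
Local income tax: $753.63 × 0.0275 = $20.72
Federal withholding: $753.63 × 0.1175 = $88.55
State withholding: $753.63 × 0.035 = $26.38
State disability insurance: $862.99 × 0.0162 = $13.98
State unemployment insurance (employee share): $862.99 × 0.001 = $0.86
Life insurance premium: $60.59
AD&D insurance premium: $56.80
Fitness reimbursement repayment: $65.09
Total deductions = $49.12 + $60.24 + $20.72 + $88.55 + $26.38 + $13.98 + $0.86 + $60.59 + $56.80 + $65.09 = $442.33
Net pay = $862.99 − $442.33 = $420.66

$420.66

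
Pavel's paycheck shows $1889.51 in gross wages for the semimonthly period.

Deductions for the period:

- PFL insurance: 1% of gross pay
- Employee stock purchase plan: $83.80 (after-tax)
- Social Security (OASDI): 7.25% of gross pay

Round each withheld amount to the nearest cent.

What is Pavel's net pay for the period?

Social Security (OASDI): $1889.51 × 0.0725 = $136.99
PFL insurance: $1889.51 × 0.01 = $18.90
Employee stock purchase plan: $83.80
Total deductions = $136.99 + $18.90 + $83.80 = $239.69
Net pay = $1889.51 − $239.69 = $1649.82

$1649.82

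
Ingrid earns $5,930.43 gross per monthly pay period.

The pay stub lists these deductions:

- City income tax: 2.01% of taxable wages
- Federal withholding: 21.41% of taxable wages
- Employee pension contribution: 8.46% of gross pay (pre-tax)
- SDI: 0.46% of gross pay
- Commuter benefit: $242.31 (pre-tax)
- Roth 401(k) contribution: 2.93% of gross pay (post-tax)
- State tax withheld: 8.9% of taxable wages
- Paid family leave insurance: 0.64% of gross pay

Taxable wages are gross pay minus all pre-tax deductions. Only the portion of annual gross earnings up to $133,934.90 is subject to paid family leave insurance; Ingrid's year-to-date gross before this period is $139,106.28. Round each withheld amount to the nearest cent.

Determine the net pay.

$3,309.12

Employee pension contribution: $5,930.43 × 0.0846 = $501.71
Commuter benefit: $242.31
Pre-tax total = $501.71 + $242.31 = $744.02
Taxable wages = $5,930.43 − $744.02 = $5,186.41
Federal withholding: $5,186.41 × 0.2141 = $1,110.41
State tax withheld: $5,186.41 × 0.089 = $461.59
City income tax: $5,186.41 × 0.0201 = $104.25
Paid family leave insurance: annual cap $133,934.90 already reached (YTD $139,106.28), so $0.00
SDI: $5,930.43 × 0.0046 = $27.28
Roth 401(k) contribution: $5,930.43 × 0.0293 = $173.76
Total deductions = $501.71 + $242.31 + $1,110.41 + $461.59 + $104.25 + $0.00 + $27.28 + $173.76 = $2,621.31
Net pay = $5,930.43 − $2,621.31 = $3,309.12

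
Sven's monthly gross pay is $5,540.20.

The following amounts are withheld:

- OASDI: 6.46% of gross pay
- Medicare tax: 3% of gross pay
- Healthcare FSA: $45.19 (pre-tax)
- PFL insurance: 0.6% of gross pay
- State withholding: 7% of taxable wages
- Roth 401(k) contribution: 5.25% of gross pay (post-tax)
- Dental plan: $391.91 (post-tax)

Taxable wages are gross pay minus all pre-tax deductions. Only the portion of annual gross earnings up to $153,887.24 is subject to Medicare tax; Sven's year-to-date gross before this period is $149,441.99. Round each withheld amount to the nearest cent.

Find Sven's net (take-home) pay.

$3,903.09

Healthcare FSA: $45.19
Taxable wages = $5,540.20 − $45.19 = $5,495.01
State withholding: $5,495.01 × 0.07 = $384.65
Medicare tax: only $153,887.24 − $149,441.99 = $4,445.25 of this check is subject → $4,445.25 × 0.03 = $133.36
OASDI: $5,540.20 × 0.0646 = $357.90
PFL insurance: $5,540.20 × 0.006 = $33.24
Roth 401(k) contribution: $5,540.20 × 0.0525 = $290.86
Dental plan: $391.91
Total deductions = $45.19 + $384.65 + $133.36 + $357.90 + $33.24 + $290.86 + $391.91 = $1,637.11
Net pay = $5,540.20 − $1,637.11 = $3,903.09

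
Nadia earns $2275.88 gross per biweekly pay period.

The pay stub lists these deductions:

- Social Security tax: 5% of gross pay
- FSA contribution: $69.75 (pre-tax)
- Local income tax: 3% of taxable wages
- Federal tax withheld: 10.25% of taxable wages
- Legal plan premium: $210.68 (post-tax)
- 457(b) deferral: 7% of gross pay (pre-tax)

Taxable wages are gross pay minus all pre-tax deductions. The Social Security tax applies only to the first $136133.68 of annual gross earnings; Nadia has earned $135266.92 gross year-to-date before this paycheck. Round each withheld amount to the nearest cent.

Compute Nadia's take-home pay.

457(b) deferral: $2275.88 × 0.07 = $159.31
FSA contribution: $69.75
Pre-tax total = $159.31 + $69.75 = $229.06
Taxable wages = $2275.88 − $229.06 = $2046.82
Local income tax: $2046.82 × 0.03 = $61.40
Federal tax withheld: $2046.82 × 0.1025 = $209.80
Social Security tax: only $136133.68 − $135266.92 = $866.76 of this check is subject → $866.76 × 0.05 = $43.34
Legal plan premium: $210.68
Total deductions = $159.31 + $69.75 + $61.40 + $209.80 + $43.34 + $210.68 = $754.28
Net pay = $2275.88 − $754.28 = $1521.60

$1521.60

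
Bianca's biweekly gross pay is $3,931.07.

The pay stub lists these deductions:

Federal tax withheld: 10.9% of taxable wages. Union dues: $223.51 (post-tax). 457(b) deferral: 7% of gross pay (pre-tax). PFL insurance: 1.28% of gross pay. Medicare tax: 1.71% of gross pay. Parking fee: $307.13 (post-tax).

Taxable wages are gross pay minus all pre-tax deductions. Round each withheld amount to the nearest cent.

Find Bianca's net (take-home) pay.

457(b) deferral: $3,931.07 × 0.07 = $275.17
Taxable wages = $3,931.07 − $275.17 = $3,655.90
Federal tax withheld: $3,655.90 × 0.109 = $398.49
Medicare tax: $3,931.07 × 0.0171 = $67.22
PFL insurance: $3,931.07 × 0.0128 = $50.32
Parking fee: $307.13
Union dues: $223.51
Total deductions = $275.17 + $398.49 + $67.22 + $50.32 + $307.13 + $223.51 = $1,321.84
Net pay = $3,931.07 − $1,321.84 = $2,609.23

$2,609.23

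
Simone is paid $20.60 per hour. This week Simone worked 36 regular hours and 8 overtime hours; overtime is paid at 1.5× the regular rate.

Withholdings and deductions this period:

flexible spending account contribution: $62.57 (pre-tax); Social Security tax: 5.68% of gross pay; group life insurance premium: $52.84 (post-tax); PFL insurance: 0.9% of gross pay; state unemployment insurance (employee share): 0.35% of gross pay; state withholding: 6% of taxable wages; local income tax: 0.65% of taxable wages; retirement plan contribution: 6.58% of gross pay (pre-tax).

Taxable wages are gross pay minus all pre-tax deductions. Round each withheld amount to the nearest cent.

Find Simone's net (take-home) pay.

Regular pay: 36 × $20.60 = $741.60
Overtime pay: 8 × $20.60 × 1.5 = $247.20
Gross pay = $741.60 + $247.20 = $988.80
Retirement plan contribution: $988.80 × 0.0658 = $65.06
Flexible spending account contribution: $62.57
Pre-tax total = $65.06 + $62.57 = $127.63
Taxable wages = $988.80 − $127.63 = $861.17
State withholding: $861.17 × 0.06 = $51.67
Local income tax: $861.17 × 0.0065 = $5.60
Social Security tax: $988.80 × 0.0568 = $56.16
State unemployment insurance (employee share): $988.80 × 0.0035 = $3.46
PFL insurance: $988.80 × 0.009 = $8.90
Group life insurance premium: $52.84
Total deductions = $65.06 + $62.57 + $51.67 + $5.60 + $56.16 + $3.46 + $8.90 + $52.84 = $306.26
Net pay = $988.80 − $306.26 = $682.54

$682.54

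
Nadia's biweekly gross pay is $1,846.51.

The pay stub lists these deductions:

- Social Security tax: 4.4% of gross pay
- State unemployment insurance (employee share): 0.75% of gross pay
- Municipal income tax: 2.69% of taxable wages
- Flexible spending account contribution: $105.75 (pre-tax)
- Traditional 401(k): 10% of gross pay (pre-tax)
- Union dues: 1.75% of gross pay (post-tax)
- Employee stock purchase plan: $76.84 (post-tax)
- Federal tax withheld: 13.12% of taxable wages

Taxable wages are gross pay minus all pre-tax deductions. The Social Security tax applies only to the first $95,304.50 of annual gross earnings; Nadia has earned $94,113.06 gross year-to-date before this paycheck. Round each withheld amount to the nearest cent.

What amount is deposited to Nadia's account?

$1,134.67

Flexible spending account contribution: $105.75
Traditional 401(k): $1,846.51 × 0.1 = $184.65
Pre-tax total = $105.75 + $184.65 = $290.40
Taxable wages = $1,846.51 − $290.40 = $1,556.11
Municipal income tax: $1,556.11 × 0.0269 = $41.86
Federal tax withheld: $1,556.11 × 0.1312 = $204.16
State unemployment insurance (employee share): $1,846.51 × 0.0075 = $13.85
Social Security tax: only $95,304.50 − $94,113.06 = $1,191.44 of this check is subject → $1,191.44 × 0.044 = $52.42
Union dues: $1,846.51 × 0.0175 = $32.31
Employee stock purchase plan: $76.84
Total deductions = $105.75 + $184.65 + $41.86 + $204.16 + $13.85 + $52.42 + $32.31 + $76.84 = $711.84
Net pay = $1,846.51 − $711.84 = $1,134.67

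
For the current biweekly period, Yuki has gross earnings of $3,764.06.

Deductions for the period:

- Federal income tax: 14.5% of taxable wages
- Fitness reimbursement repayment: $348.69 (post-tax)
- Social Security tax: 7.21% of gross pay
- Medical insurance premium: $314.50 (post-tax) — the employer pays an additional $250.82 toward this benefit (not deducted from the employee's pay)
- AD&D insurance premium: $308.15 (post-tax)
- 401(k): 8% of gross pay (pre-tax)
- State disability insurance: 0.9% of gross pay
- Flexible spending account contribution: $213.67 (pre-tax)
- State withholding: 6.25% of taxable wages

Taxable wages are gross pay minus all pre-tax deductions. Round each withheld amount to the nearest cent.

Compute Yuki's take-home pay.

$1,298.44

401(k): $3,764.06 × 0.08 = $301.12
Flexible spending account contribution: $213.67
Pre-tax total = $301.12 + $213.67 = $514.79
Taxable wages = $3,764.06 − $514.79 = $3,249.27
State withholding: $3,249.27 × 0.0625 = $203.08
Federal income tax: $3,249.27 × 0.145 = $471.14
State disability insurance: $3,764.06 × 0.009 = $33.88
Social Security tax: $3,764.06 × 0.0721 = $271.39
Medical insurance premium: $314.50
Fitness reimbursement repayment: $348.69
AD&D insurance premium: $308.15
(Employer's $250.82 toward medical insurance premium is not withheld from the employee.)
Total deductions = $301.12 + $213.67 + $203.08 + $471.14 + $33.88 + $271.39 + $314.50 + $348.69 + $308.15 = $2,465.62
Net pay = $3,764.06 − $2,465.62 = $1,298.44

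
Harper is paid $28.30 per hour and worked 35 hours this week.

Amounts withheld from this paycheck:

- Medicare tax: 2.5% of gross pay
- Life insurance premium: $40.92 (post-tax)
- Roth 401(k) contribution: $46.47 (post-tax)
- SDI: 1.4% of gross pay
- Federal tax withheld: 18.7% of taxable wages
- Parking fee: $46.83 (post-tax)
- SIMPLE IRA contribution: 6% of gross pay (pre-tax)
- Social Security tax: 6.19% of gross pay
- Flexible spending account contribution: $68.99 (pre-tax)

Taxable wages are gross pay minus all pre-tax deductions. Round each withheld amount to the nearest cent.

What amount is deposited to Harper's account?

$466.71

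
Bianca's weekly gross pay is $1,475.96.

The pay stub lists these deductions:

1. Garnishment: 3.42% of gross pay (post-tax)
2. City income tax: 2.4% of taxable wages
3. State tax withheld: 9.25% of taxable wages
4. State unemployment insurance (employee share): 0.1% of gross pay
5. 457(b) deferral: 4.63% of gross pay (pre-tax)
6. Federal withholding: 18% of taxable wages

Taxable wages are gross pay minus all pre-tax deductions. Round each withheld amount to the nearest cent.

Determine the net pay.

457(b) deferral: $1,475.96 × 0.0463 = $68.34
Taxable wages = $1,475.96 − $68.34 = $1,407.62
Federal withholding: $1,407.62 × 0.18 = $253.37
City income tax: $1,407.62 × 0.024 = $33.78
State tax withheld: $1,407.62 × 0.0925 = $130.20
State unemployment insurance (employee share): $1,475.96 × 0.001 = $1.48
Garnishment: $1,475.96 × 0.0342 = $50.48
Total deductions = $68.34 + $253.37 + $33.78 + $130.20 + $1.48 + $50.48 = $537.65
Net pay = $1,475.96 − $537.65 = $938.31

$938.31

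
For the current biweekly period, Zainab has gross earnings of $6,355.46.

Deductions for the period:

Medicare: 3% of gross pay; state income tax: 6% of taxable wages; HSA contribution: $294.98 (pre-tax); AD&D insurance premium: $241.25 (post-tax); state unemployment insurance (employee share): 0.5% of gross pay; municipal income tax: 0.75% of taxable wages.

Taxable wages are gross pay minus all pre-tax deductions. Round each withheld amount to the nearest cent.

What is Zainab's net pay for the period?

HSA contribution: $294.98
Taxable wages = $6,355.46 − $294.98 = $6,060.48
State income tax: $6,060.48 × 0.06 = $363.63
Municipal income tax: $6,060.48 × 0.0075 = $45.45
Medicare: $6,355.46 × 0.03 = $190.66
State unemployment insurance (employee share): $6,355.46 × 0.005 = $31.78
AD&D insurance premium: $241.25
Total deductions = $294.98 + $363.63 + $45.45 + $190.66 + $31.78 + $241.25 = $1,167.75
Net pay = $6,355.46 − $1,167.75 = $5,187.71

$5,187.71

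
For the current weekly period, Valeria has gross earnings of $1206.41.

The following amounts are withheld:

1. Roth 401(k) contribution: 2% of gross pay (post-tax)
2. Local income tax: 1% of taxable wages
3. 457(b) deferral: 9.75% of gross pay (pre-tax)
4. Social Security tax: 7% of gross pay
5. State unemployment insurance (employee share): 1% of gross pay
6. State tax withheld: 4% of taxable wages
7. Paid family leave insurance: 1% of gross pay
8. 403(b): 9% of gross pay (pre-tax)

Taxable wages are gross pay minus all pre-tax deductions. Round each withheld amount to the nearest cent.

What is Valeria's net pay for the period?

$798.50

403(b): $1206.41 × 0.09 = $108.58
457(b) deferral: $1206.41 × 0.0975 = $117.62
Pre-tax total = $108.58 + $117.62 = $226.20
Taxable wages = $1206.41 − $226.20 = $980.21
Local income tax: $980.21 × 0.01 = $9.80
State tax withheld: $980.21 × 0.04 = $39.21
Paid family leave insurance: $1206.41 × 0.01 = $12.06
State unemployment insurance (employee share): $1206.41 × 0.01 = $12.06
Social Security tax: $1206.41 × 0.07 = $84.45
Roth 401(k) contribution: $1206.41 × 0.02 = $24.13
Total deductions = $108.58 + $117.62 + $9.80 + $39.21 + $12.06 + $12.06 + $84.45 + $24.13 = $407.91
Net pay = $1206.41 − $407.91 = $798.50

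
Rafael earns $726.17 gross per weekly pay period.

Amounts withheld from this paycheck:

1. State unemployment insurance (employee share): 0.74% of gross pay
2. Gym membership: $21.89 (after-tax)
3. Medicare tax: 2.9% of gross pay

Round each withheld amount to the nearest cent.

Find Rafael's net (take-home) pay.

Medicare tax: $726.17 × 0.029 = $21.06
State unemployment insurance (employee share): $726.17 × 0.0074 = $5.37
Gym membership: $21.89
Total deductions = $21.06 + $5.37 + $21.89 = $48.32
Net pay = $726.17 − $48.32 = $677.85

$677.85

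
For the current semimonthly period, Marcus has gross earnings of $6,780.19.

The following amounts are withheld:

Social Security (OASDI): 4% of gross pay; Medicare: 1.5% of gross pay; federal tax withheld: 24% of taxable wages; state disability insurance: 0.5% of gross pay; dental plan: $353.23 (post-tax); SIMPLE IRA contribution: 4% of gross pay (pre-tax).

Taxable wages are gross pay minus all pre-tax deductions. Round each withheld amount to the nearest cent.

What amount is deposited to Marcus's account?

SIMPLE IRA contribution: $6,780.19 × 0.04 = $271.21
Taxable wages = $6,780.19 − $271.21 = $6,508.98
Federal tax withheld: $6,508.98 × 0.24 = $1,562.16
State disability insurance: $6,780.19 × 0.005 = $33.90
Social Security (OASDI): $6,780.19 × 0.04 = $271.21
Medicare: $6,780.19 × 0.015 = $101.70
Dental plan: $353.23
Total deductions = $271.21 + $1,562.16 + $33.90 + $271.21 + $101.70 + $353.23 = $2,593.41
Net pay = $6,780.19 − $2,593.41 = $4,186.78

$4,186.78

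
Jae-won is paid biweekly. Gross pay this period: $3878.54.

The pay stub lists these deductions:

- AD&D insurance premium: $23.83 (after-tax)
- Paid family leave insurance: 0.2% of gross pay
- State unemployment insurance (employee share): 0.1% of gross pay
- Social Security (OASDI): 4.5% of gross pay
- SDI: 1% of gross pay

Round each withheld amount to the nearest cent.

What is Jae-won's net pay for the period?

SDI: $3878.54 × 0.01 = $38.79
State unemployment insurance (employee share): $3878.54 × 0.001 = $3.88
Paid family leave insurance: $3878.54 × 0.002 = $7.76
Social Security (OASDI): $3878.54 × 0.045 = $174.53
AD&D insurance premium: $23.83
Total deductions = $38.79 + $3.88 + $7.76 + $174.53 + $23.83 = $248.79
Net pay = $3878.54 − $248.79 = $3629.75

$3629.75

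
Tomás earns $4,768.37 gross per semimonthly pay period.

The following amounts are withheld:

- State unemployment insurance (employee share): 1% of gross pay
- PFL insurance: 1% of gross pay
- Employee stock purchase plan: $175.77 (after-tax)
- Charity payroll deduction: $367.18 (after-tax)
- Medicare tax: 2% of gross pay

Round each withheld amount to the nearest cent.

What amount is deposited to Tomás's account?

Medicare tax: $4,768.37 × 0.02 = $95.37
State unemployment insurance (employee share): $4,768.37 × 0.01 = $47.68
PFL insurance: $4,768.37 × 0.01 = $47.68
Charity payroll deduction: $367.18
Employee stock purchase plan: $175.77
Total deductions = $95.37 + $47.68 + $47.68 + $367.18 + $175.77 = $733.68
Net pay = $4,768.37 − $733.68 = $4,034.69

$4,034.69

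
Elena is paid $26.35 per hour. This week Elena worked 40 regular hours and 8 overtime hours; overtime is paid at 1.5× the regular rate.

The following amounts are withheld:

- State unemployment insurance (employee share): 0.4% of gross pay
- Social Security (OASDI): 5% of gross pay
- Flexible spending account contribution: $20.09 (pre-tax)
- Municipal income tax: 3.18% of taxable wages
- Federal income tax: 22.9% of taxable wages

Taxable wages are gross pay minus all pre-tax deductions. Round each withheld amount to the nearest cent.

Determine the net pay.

Regular pay: 40 × $26.35 = $1,054.00
Overtime pay: 8 × $26.35 × 1.5 = $316.20
Gross pay = $1,054.00 + $316.20 = $1,370.20
Flexible spending account contribution: $20.09
Taxable wages = $1,370.20 − $20.09 = $1,350.11
Federal income tax: $1,350.11 × 0.229 = $309.18
Municipal income tax: $1,350.11 × 0.0318 = $42.93
State unemployment insurance (employee share): $1,370.20 × 0.004 = $5.48
Social Security (OASDI): $1,370.20 × 0.05 = $68.51
Total deductions = $20.09 + $309.18 + $42.93 + $5.48 + $68.51 = $446.19
Net pay = $1,370.20 − $446.19 = $924.01

$924.01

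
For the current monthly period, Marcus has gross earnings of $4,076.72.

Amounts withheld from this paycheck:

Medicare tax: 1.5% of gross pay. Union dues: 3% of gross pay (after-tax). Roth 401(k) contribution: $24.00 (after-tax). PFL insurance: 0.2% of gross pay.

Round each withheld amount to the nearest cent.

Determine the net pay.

$3,861.12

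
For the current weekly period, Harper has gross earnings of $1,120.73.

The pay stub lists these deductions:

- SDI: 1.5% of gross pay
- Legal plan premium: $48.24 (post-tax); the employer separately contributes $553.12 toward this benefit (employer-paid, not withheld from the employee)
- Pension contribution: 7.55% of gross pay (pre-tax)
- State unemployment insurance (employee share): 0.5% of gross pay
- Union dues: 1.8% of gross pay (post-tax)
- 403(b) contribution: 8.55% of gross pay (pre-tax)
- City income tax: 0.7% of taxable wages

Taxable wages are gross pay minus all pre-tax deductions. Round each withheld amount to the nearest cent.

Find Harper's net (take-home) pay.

$842.89

403(b) contribution: $1,120.73 × 0.0855 = $95.82
Pension contribution: $1,120.73 × 0.0755 = $84.62
Pre-tax total = $95.82 + $84.62 = $180.44
Taxable wages = $1,120.73 − $180.44 = $940.29
City income tax: $940.29 × 0.007 = $6.58
State unemployment insurance (employee share): $1,120.73 × 0.005 = $5.60
SDI: $1,120.73 × 0.015 = $16.81
Union dues: $1,120.73 × 0.018 = $20.17
Legal plan premium: $48.24
(Employer's $553.12 toward legal plan premium is not withheld from the employee.)
Total deductions = $95.82 + $84.62 + $6.58 + $5.60 + $16.81 + $20.17 + $48.24 = $277.84
Net pay = $1,120.73 − $277.84 = $842.89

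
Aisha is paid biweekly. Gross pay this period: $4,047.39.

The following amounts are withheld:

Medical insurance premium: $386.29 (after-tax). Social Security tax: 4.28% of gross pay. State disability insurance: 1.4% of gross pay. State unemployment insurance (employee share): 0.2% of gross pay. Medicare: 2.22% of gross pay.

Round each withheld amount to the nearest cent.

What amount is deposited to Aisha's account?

Medicare: $4,047.39 × 0.0222 = $89.85
State unemployment insurance (employee share): $4,047.39 × 0.002 = $8.09
State disability insurance: $4,047.39 × 0.014 = $56.66
Social Security tax: $4,047.39 × 0.0428 = $173.23
Medical insurance premium: $386.29
Total deductions = $89.85 + $8.09 + $56.66 + $173.23 + $386.29 = $714.12
Net pay = $4,047.39 − $714.12 = $3,333.27

$3,333.27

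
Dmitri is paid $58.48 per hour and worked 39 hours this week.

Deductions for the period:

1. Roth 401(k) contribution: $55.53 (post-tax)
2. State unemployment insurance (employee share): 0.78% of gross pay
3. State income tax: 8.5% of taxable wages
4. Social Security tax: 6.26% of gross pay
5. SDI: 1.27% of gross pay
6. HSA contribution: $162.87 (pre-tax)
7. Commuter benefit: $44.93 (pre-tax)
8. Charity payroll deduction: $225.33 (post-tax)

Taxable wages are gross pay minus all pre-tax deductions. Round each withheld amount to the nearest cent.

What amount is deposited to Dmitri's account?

$1,426.33

Gross pay: 39 × $58.48 = $2,280.72
HSA contribution: $162.87
Commuter benefit: $44.93
Pre-tax total = $162.87 + $44.93 = $207.80
Taxable wages = $2,280.72 − $207.80 = $2,072.92
State income tax: $2,072.92 × 0.085 = $176.20
Social Security tax: $2,280.72 × 0.0626 = $142.77
State unemployment insurance (employee share): $2,280.72 × 0.0078 = $17.79
SDI: $2,280.72 × 0.0127 = $28.97
Charity payroll deduction: $225.33
Roth 401(k) contribution: $55.53
Total deductions = $162.87 + $44.93 + $176.20 + $142.77 + $17.79 + $28.97 + $225.33 + $55.53 = $854.39
Net pay = $2,280.72 − $854.39 = $1,426.33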